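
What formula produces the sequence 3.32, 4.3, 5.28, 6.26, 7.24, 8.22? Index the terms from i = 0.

Check differences: 4.3 - 3.32 = 0.98
5.28 - 4.3 = 0.98
Common difference d = 0.98.
First term a = 3.32.
Formula: S_i = 3.32 + 0.98*i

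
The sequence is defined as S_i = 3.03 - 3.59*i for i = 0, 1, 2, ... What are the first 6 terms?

This is an arithmetic sequence.
i=0: S_0 = 3.03 + -3.59*0 = 3.03
i=1: S_1 = 3.03 + -3.59*1 = -0.56
i=2: S_2 = 3.03 + -3.59*2 = -4.15
i=3: S_3 = 3.03 + -3.59*3 = -7.74
i=4: S_4 = 3.03 + -3.59*4 = -11.33
i=5: S_5 = 3.03 + -3.59*5 = -14.92
The first 6 terms are: [3.03, -0.56, -4.15, -7.74, -11.33, -14.92]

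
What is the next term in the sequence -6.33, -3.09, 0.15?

Differences: -3.09 - -6.33 = 3.24
This is an arithmetic sequence with common difference d = 3.24.
Next term = 0.15 + 3.24 = 3.39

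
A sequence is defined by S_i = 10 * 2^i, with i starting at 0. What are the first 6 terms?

This is a geometric sequence.
i=0: S_0 = 10 * 2^0 = 10
i=1: S_1 = 10 * 2^1 = 20
i=2: S_2 = 10 * 2^2 = 40
i=3: S_3 = 10 * 2^3 = 80
i=4: S_4 = 10 * 2^4 = 160
i=5: S_5 = 10 * 2^5 = 320
The first 6 terms are: [10, 20, 40, 80, 160, 320]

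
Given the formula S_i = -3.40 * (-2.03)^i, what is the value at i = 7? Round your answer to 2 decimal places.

S_7 = -3.4 * (-2.03)^7 ≈ -3.4 * -142.0601 ≈ 483.0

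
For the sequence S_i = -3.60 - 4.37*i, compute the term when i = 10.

S_10 = -3.6 + -4.37*10 = -3.6 + -43.7 = -47.3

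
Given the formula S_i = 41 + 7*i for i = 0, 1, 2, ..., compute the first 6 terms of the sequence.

This is an arithmetic sequence.
i=0: S_0 = 41 + 7*0 = 41
i=1: S_1 = 41 + 7*1 = 48
i=2: S_2 = 41 + 7*2 = 55
i=3: S_3 = 41 + 7*3 = 62
i=4: S_4 = 41 + 7*4 = 69
i=5: S_5 = 41 + 7*5 = 76
The first 6 terms are: [41, 48, 55, 62, 69, 76]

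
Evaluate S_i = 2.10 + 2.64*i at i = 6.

S_6 = 2.1 + 2.64*6 = 2.1 + 15.84 = 17.94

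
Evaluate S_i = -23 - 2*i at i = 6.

S_6 = -23 + -2*6 = -23 + -12 = -35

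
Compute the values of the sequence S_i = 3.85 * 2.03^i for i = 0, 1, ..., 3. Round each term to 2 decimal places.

This is a geometric sequence.
i=0: S_0 = 3.85 * 2.03^0 = 3.85
i=1: S_1 = 3.85 * 2.03^1 ≈ 7.82
i=2: S_2 = 3.85 * 2.03^2 ≈ 15.87
i=3: S_3 = 3.85 * 2.03^3 ≈ 32.21
The first 4 terms are: [3.85, 7.82, 15.87, 32.21]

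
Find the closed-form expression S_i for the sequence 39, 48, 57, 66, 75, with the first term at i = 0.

Check differences: 48 - 39 = 9
57 - 48 = 9
Common difference d = 9.
First term a = 39.
Formula: S_i = 39 + 9*i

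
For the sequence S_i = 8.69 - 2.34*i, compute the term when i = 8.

S_8 = 8.69 + -2.34*8 = 8.69 + -18.72 = -10.03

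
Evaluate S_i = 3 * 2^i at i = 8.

S_8 = 3 * 2^8 = 3 * 256 = 768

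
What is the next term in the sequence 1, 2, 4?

Ratios: 2 / 1 = 2.0
This is a geometric sequence with common ratio r = 2.
Next term = 4 * 2 = 8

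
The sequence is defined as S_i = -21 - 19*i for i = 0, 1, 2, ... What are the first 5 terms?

This is an arithmetic sequence.
i=0: S_0 = -21 + -19*0 = -21
i=1: S_1 = -21 + -19*1 = -40
i=2: S_2 = -21 + -19*2 = -59
i=3: S_3 = -21 + -19*3 = -78
i=4: S_4 = -21 + -19*4 = -97
The first 5 terms are: [-21, -40, -59, -78, -97]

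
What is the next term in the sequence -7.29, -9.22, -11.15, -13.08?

Differences: -9.22 - -7.29 = -1.93
This is an arithmetic sequence with common difference d = -1.93.
Next term = -13.08 + -1.93 = -15.01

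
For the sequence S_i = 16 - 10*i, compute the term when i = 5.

S_5 = 16 + -10*5 = 16 + -50 = -34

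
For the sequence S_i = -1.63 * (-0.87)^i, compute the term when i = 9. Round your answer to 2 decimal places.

S_9 = -1.63 * (-0.87)^9 ≈ -1.63 * -0.2855 ≈ 0.47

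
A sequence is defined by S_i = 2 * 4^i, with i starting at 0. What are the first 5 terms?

This is a geometric sequence.
i=0: S_0 = 2 * 4^0 = 2
i=1: S_1 = 2 * 4^1 = 8
i=2: S_2 = 2 * 4^2 = 32
i=3: S_3 = 2 * 4^3 = 128
i=4: S_4 = 2 * 4^4 = 512
The first 5 terms are: [2, 8, 32, 128, 512]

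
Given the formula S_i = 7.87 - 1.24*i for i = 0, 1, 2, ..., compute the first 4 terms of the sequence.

This is an arithmetic sequence.
i=0: S_0 = 7.87 + -1.24*0 = 7.87
i=1: S_1 = 7.87 + -1.24*1 = 6.63
i=2: S_2 = 7.87 + -1.24*2 = 5.39
i=3: S_3 = 7.87 + -1.24*3 = 4.15
The first 4 terms are: [7.87, 6.63, 5.39, 4.15]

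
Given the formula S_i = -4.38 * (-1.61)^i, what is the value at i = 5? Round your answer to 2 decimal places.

S_5 = -4.38 * (-1.61)^5 ≈ -4.38 * -10.8176 ≈ 47.38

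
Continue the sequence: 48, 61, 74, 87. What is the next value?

Differences: 61 - 48 = 13
This is an arithmetic sequence with common difference d = 13.
Next term = 87 + 13 = 100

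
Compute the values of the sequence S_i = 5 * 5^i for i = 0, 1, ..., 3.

This is a geometric sequence.
i=0: S_0 = 5 * 5^0 = 5
i=1: S_1 = 5 * 5^1 = 25
i=2: S_2 = 5 * 5^2 = 125
i=3: S_3 = 5 * 5^3 = 625
The first 4 terms are: [5, 25, 125, 625]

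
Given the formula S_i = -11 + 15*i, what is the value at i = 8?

S_8 = -11 + 15*8 = -11 + 120 = 109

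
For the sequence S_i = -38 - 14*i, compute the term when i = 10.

S_10 = -38 + -14*10 = -38 + -140 = -178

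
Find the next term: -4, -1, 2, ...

Differences: -1 - -4 = 3
This is an arithmetic sequence with common difference d = 3.
Next term = 2 + 3 = 5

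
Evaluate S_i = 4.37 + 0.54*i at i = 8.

S_8 = 4.37 + 0.54*8 = 4.37 + 4.32 = 8.69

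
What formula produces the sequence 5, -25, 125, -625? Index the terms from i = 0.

Check ratios: -25 / 5 = -5.0
Common ratio r = -5.
First term a = 5.
Formula: S_i = 5 * (-5)^i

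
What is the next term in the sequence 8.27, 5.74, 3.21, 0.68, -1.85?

Differences: 5.74 - 8.27 = -2.53
This is an arithmetic sequence with common difference d = -2.53.
Next term = -1.85 + -2.53 = -4.38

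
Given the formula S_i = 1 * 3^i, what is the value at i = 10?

S_10 = 1 * 3^10 = 1 * 59049 = 59049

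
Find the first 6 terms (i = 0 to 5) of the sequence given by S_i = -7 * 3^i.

This is a geometric sequence.
i=0: S_0 = -7 * 3^0 = -7
i=1: S_1 = -7 * 3^1 = -21
i=2: S_2 = -7 * 3^2 = -63
i=3: S_3 = -7 * 3^3 = -189
i=4: S_4 = -7 * 3^4 = -567
i=5: S_5 = -7 * 3^5 = -1701
The first 6 terms are: [-7, -21, -63, -189, -567, -1701]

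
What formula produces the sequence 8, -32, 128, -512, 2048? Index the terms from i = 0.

Check ratios: -32 / 8 = -4.0
Common ratio r = -4.
First term a = 8.
Formula: S_i = 8 * (-4)^i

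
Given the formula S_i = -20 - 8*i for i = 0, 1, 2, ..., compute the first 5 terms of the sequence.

This is an arithmetic sequence.
i=0: S_0 = -20 + -8*0 = -20
i=1: S_1 = -20 + -8*1 = -28
i=2: S_2 = -20 + -8*2 = -36
i=3: S_3 = -20 + -8*3 = -44
i=4: S_4 = -20 + -8*4 = -52
The first 5 terms are: [-20, -28, -36, -44, -52]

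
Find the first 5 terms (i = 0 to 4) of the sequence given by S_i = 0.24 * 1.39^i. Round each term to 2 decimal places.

This is a geometric sequence.
i=0: S_0 = 0.24 * 1.39^0 = 0.24
i=1: S_1 = 0.24 * 1.39^1 ≈ 0.33
i=2: S_2 = 0.24 * 1.39^2 ≈ 0.46
i=3: S_3 = 0.24 * 1.39^3 ≈ 0.64
i=4: S_4 = 0.24 * 1.39^4 ≈ 0.9
The first 5 terms are: [0.24, 0.33, 0.46, 0.64, 0.9]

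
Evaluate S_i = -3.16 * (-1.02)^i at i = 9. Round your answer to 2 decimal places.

S_9 = -3.16 * (-1.02)^9 ≈ -3.16 * -1.1951 ≈ 3.78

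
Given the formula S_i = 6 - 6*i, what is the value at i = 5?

S_5 = 6 + -6*5 = 6 + -30 = -24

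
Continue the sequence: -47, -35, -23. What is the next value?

Differences: -35 - -47 = 12
This is an arithmetic sequence with common difference d = 12.
Next term = -23 + 12 = -11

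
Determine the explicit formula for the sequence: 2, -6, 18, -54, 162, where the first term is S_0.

Check ratios: -6 / 2 = -3.0
Common ratio r = -3.
First term a = 2.
Formula: S_i = 2 * (-3)^i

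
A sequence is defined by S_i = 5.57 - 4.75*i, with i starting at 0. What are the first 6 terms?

This is an arithmetic sequence.
i=0: S_0 = 5.57 + -4.75*0 = 5.57
i=1: S_1 = 5.57 + -4.75*1 = 0.82
i=2: S_2 = 5.57 + -4.75*2 = -3.93
i=3: S_3 = 5.57 + -4.75*3 = -8.68
i=4: S_4 = 5.57 + -4.75*4 = -13.43
i=5: S_5 = 5.57 + -4.75*5 = -18.18
The first 6 terms are: [5.57, 0.82, -3.93, -8.68, -13.43, -18.18]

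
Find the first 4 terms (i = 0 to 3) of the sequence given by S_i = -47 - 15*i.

This is an arithmetic sequence.
i=0: S_0 = -47 + -15*0 = -47
i=1: S_1 = -47 + -15*1 = -62
i=2: S_2 = -47 + -15*2 = -77
i=3: S_3 = -47 + -15*3 = -92
The first 4 terms are: [-47, -62, -77, -92]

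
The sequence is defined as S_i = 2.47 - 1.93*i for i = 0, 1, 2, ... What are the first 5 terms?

This is an arithmetic sequence.
i=0: S_0 = 2.47 + -1.93*0 = 2.47
i=1: S_1 = 2.47 + -1.93*1 = 0.54
i=2: S_2 = 2.47 + -1.93*2 = -1.39
i=3: S_3 = 2.47 + -1.93*3 = -3.32
i=4: S_4 = 2.47 + -1.93*4 = -5.25
The first 5 terms are: [2.47, 0.54, -1.39, -3.32, -5.25]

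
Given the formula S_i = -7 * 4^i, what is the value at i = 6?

S_6 = -7 * 4^6 = -7 * 4096 = -28672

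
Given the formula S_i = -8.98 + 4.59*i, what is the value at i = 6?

S_6 = -8.98 + 4.59*6 = -8.98 + 27.54 = 18.56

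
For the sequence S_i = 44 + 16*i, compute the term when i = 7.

S_7 = 44 + 16*7 = 44 + 112 = 156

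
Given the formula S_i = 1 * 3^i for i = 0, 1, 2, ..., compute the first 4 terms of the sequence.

This is a geometric sequence.
i=0: S_0 = 1 * 3^0 = 1
i=1: S_1 = 1 * 3^1 = 3
i=2: S_2 = 1 * 3^2 = 9
i=3: S_3 = 1 * 3^3 = 27
The first 4 terms are: [1, 3, 9, 27]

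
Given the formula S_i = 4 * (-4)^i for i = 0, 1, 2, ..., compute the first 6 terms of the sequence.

This is a geometric sequence.
i=0: S_0 = 4 * (-4)^0 = 4
i=1: S_1 = 4 * (-4)^1 = -16
i=2: S_2 = 4 * (-4)^2 = 64
i=3: S_3 = 4 * (-4)^3 = -256
i=4: S_4 = 4 * (-4)^4 = 1024
i=5: S_5 = 4 * (-4)^5 = -4096
The first 6 terms are: [4, -16, 64, -256, 1024, -4096]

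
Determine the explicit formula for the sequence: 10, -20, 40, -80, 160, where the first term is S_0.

Check ratios: -20 / 10 = -2.0
Common ratio r = -2.
First term a = 10.
Formula: S_i = 10 * (-2)^i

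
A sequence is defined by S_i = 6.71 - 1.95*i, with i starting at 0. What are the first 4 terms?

This is an arithmetic sequence.
i=0: S_0 = 6.71 + -1.95*0 = 6.71
i=1: S_1 = 6.71 + -1.95*1 = 4.76
i=2: S_2 = 6.71 + -1.95*2 = 2.81
i=3: S_3 = 6.71 + -1.95*3 = 0.86
The first 4 terms are: [6.71, 4.76, 2.81, 0.86]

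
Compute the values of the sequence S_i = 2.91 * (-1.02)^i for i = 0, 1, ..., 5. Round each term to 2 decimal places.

This is a geometric sequence.
i=0: S_0 = 2.91 * (-1.02)^0 = 2.91
i=1: S_1 = 2.91 * (-1.02)^1 ≈ -2.97
i=2: S_2 = 2.91 * (-1.02)^2 ≈ 3.03
i=3: S_3 = 2.91 * (-1.02)^3 ≈ -3.09
i=4: S_4 = 2.91 * (-1.02)^4 ≈ 3.15
i=5: S_5 = 2.91 * (-1.02)^5 ≈ -3.21
The first 6 terms are: [2.91, -2.97, 3.03, -3.09, 3.15, -3.21]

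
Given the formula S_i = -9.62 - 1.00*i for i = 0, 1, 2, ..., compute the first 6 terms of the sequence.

This is an arithmetic sequence.
i=0: S_0 = -9.62 + -1.0*0 = -9.62
i=1: S_1 = -9.62 + -1.0*1 = -10.62
i=2: S_2 = -9.62 + -1.0*2 = -11.62
i=3: S_3 = -9.62 + -1.0*3 = -12.62
i=4: S_4 = -9.62 + -1.0*4 = -13.62
i=5: S_5 = -9.62 + -1.0*5 = -14.62
The first 6 terms are: [-9.62, -10.62, -11.62, -12.62, -13.62, -14.62]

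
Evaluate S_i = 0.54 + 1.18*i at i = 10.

S_10 = 0.54 + 1.18*10 = 0.54 + 11.8 = 12.34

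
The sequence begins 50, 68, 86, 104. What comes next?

Differences: 68 - 50 = 18
This is an arithmetic sequence with common difference d = 18.
Next term = 104 + 18 = 122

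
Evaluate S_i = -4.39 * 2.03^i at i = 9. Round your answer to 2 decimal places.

S_9 = -4.39 * 2.03^9 ≈ -4.39 * 585.4157 ≈ -2569.97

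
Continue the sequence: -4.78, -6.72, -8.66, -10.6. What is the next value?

Differences: -6.72 - -4.78 = -1.94
This is an arithmetic sequence with common difference d = -1.94.
Next term = -10.6 + -1.94 = -12.54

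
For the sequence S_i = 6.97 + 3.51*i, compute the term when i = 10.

S_10 = 6.97 + 3.51*10 = 6.97 + 35.1 = 42.07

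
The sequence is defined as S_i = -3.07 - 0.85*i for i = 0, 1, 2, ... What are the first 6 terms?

This is an arithmetic sequence.
i=0: S_0 = -3.07 + -0.85*0 = -3.07
i=1: S_1 = -3.07 + -0.85*1 = -3.92
i=2: S_2 = -3.07 + -0.85*2 = -4.77
i=3: S_3 = -3.07 + -0.85*3 = -5.62
i=4: S_4 = -3.07 + -0.85*4 = -6.47
i=5: S_5 = -3.07 + -0.85*5 = -7.32
The first 6 terms are: [-3.07, -3.92, -4.77, -5.62, -6.47, -7.32]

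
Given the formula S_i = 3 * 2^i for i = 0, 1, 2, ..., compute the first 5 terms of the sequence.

This is a geometric sequence.
i=0: S_0 = 3 * 2^0 = 3
i=1: S_1 = 3 * 2^1 = 6
i=2: S_2 = 3 * 2^2 = 12
i=3: S_3 = 3 * 2^3 = 24
i=4: S_4 = 3 * 2^4 = 48
The first 5 terms are: [3, 6, 12, 24, 48]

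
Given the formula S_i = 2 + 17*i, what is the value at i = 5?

S_5 = 2 + 17*5 = 2 + 85 = 87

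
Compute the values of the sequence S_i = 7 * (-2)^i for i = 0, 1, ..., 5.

This is a geometric sequence.
i=0: S_0 = 7 * (-2)^0 = 7
i=1: S_1 = 7 * (-2)^1 = -14
i=2: S_2 = 7 * (-2)^2 = 28
i=3: S_3 = 7 * (-2)^3 = -56
i=4: S_4 = 7 * (-2)^4 = 112
i=5: S_5 = 7 * (-2)^5 = -224
The first 6 terms are: [7, -14, 28, -56, 112, -224]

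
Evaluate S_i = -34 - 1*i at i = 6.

S_6 = -34 + -1*6 = -34 + -6 = -40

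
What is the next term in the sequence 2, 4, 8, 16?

Ratios: 4 / 2 = 2.0
This is a geometric sequence with common ratio r = 2.
Next term = 16 * 2 = 32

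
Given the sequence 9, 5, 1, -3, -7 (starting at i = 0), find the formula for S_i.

Check differences: 5 - 9 = -4
1 - 5 = -4
Common difference d = -4.
First term a = 9.
Formula: S_i = 9 - 4*i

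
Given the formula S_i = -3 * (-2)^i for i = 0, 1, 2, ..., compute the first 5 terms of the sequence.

This is a geometric sequence.
i=0: S_0 = -3 * (-2)^0 = -3
i=1: S_1 = -3 * (-2)^1 = 6
i=2: S_2 = -3 * (-2)^2 = -12
i=3: S_3 = -3 * (-2)^3 = 24
i=4: S_4 = -3 * (-2)^4 = -48
The first 5 terms are: [-3, 6, -12, 24, -48]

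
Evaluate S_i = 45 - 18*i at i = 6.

S_6 = 45 + -18*6 = 45 + -108 = -63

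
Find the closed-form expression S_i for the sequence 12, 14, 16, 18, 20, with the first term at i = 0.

Check differences: 14 - 12 = 2
16 - 14 = 2
Common difference d = 2.
First term a = 12.
Formula: S_i = 12 + 2*i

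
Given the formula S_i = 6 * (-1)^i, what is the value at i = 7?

S_7 = 6 * (-1)^7 = 6 * -1 = -6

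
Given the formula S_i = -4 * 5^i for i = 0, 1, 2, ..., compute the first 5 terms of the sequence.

This is a geometric sequence.
i=0: S_0 = -4 * 5^0 = -4
i=1: S_1 = -4 * 5^1 = -20
i=2: S_2 = -4 * 5^2 = -100
i=3: S_3 = -4 * 5^3 = -500
i=4: S_4 = -4 * 5^4 = -2500
The first 5 terms are: [-4, -20, -100, -500, -2500]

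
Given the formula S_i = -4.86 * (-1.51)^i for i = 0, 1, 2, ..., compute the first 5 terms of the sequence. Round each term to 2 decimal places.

This is a geometric sequence.
i=0: S_0 = -4.86 * (-1.51)^0 = -4.86
i=1: S_1 = -4.86 * (-1.51)^1 ≈ 7.34
i=2: S_2 = -4.86 * (-1.51)^2 ≈ -11.08
i=3: S_3 = -4.86 * (-1.51)^3 ≈ 16.73
i=4: S_4 = -4.86 * (-1.51)^4 ≈ -25.27
The first 5 terms are: [-4.86, 7.34, -11.08, 16.73, -25.27]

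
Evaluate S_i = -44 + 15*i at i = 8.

S_8 = -44 + 15*8 = -44 + 120 = 76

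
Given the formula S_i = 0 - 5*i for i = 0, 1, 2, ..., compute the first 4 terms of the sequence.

This is an arithmetic sequence.
i=0: S_0 = 0 + -5*0 = 0
i=1: S_1 = 0 + -5*1 = -5
i=2: S_2 = 0 + -5*2 = -10
i=3: S_3 = 0 + -5*3 = -15
The first 4 terms are: [0, -5, -10, -15]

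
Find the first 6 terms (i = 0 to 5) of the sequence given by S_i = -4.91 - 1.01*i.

This is an arithmetic sequence.
i=0: S_0 = -4.91 + -1.01*0 = -4.91
i=1: S_1 = -4.91 + -1.01*1 = -5.92
i=2: S_2 = -4.91 + -1.01*2 = -6.93
i=3: S_3 = -4.91 + -1.01*3 = -7.94
i=4: S_4 = -4.91 + -1.01*4 = -8.95
i=5: S_5 = -4.91 + -1.01*5 = -9.96
The first 6 terms are: [-4.91, -5.92, -6.93, -7.94, -8.95, -9.96]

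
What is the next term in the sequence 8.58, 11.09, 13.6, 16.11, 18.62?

Differences: 11.09 - 8.58 = 2.51
This is an arithmetic sequence with common difference d = 2.51.
Next term = 18.62 + 2.51 = 21.13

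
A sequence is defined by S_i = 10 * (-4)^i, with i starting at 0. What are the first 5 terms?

This is a geometric sequence.
i=0: S_0 = 10 * (-4)^0 = 10
i=1: S_1 = 10 * (-4)^1 = -40
i=2: S_2 = 10 * (-4)^2 = 160
i=3: S_3 = 10 * (-4)^3 = -640
i=4: S_4 = 10 * (-4)^4 = 2560
The first 5 terms are: [10, -40, 160, -640, 2560]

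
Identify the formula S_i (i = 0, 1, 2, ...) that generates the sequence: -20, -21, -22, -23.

Check differences: -21 - -20 = -1
-22 - -21 = -1
Common difference d = -1.
First term a = -20.
Formula: S_i = -20 - 1*i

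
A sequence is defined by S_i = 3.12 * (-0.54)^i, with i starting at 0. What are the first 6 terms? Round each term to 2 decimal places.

This is a geometric sequence.
i=0: S_0 = 3.12 * (-0.54)^0 = 3.12
i=1: S_1 = 3.12 * (-0.54)^1 ≈ -1.68
i=2: S_2 = 3.12 * (-0.54)^2 ≈ 0.91
i=3: S_3 = 3.12 * (-0.54)^3 ≈ -0.49
i=4: S_4 = 3.12 * (-0.54)^4 ≈ 0.27
i=5: S_5 = 3.12 * (-0.54)^5 ≈ -0.14
The first 6 terms are: [3.12, -1.68, 0.91, -0.49, 0.27, -0.14]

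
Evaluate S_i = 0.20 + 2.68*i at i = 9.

S_9 = 0.2 + 2.68*9 = 0.2 + 24.12 = 24.32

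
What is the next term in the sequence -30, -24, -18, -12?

Differences: -24 - -30 = 6
This is an arithmetic sequence with common difference d = 6.
Next term = -12 + 6 = -6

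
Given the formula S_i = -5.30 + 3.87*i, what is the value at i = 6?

S_6 = -5.3 + 3.87*6 = -5.3 + 23.22 = 17.92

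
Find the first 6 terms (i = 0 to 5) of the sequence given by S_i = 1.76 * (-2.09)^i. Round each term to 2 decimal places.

This is a geometric sequence.
i=0: S_0 = 1.76 * (-2.09)^0 = 1.76
i=1: S_1 = 1.76 * (-2.09)^1 ≈ -3.68
i=2: S_2 = 1.76 * (-2.09)^2 ≈ 7.69
i=3: S_3 = 1.76 * (-2.09)^3 ≈ -16.07
i=4: S_4 = 1.76 * (-2.09)^4 ≈ 33.58
i=5: S_5 = 1.76 * (-2.09)^5 ≈ -70.18
The first 6 terms are: [1.76, -3.68, 7.69, -16.07, 33.58, -70.18]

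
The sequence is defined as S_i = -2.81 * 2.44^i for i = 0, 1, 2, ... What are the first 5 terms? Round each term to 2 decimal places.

This is a geometric sequence.
i=0: S_0 = -2.81 * 2.44^0 = -2.81
i=1: S_1 = -2.81 * 2.44^1 ≈ -6.86
i=2: S_2 = -2.81 * 2.44^2 ≈ -16.73
i=3: S_3 = -2.81 * 2.44^3 ≈ -40.82
i=4: S_4 = -2.81 * 2.44^4 ≈ -99.6
The first 5 terms are: [-2.81, -6.86, -16.73, -40.82, -99.6]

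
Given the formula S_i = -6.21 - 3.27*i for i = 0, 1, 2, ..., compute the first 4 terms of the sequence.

This is an arithmetic sequence.
i=0: S_0 = -6.21 + -3.27*0 = -6.21
i=1: S_1 = -6.21 + -3.27*1 = -9.48
i=2: S_2 = -6.21 + -3.27*2 = -12.75
i=3: S_3 = -6.21 + -3.27*3 = -16.02
The first 4 terms are: [-6.21, -9.48, -12.75, -16.02]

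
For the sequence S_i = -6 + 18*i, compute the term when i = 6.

S_6 = -6 + 18*6 = -6 + 108 = 102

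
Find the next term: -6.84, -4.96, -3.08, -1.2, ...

Differences: -4.96 - -6.84 = 1.88
This is an arithmetic sequence with common difference d = 1.88.
Next term = -1.2 + 1.88 = 0.68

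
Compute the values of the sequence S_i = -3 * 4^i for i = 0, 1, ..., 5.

This is a geometric sequence.
i=0: S_0 = -3 * 4^0 = -3
i=1: S_1 = -3 * 4^1 = -12
i=2: S_2 = -3 * 4^2 = -48
i=3: S_3 = -3 * 4^3 = -192
i=4: S_4 = -3 * 4^4 = -768
i=5: S_5 = -3 * 4^5 = -3072
The first 6 terms are: [-3, -12, -48, -192, -768, -3072]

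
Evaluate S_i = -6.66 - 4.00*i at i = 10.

S_10 = -6.66 + -4.0*10 = -6.66 + -40.0 = -46.66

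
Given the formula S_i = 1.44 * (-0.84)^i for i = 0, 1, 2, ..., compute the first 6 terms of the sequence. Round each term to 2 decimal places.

This is a geometric sequence.
i=0: S_0 = 1.44 * (-0.84)^0 = 1.44
i=1: S_1 = 1.44 * (-0.84)^1 ≈ -1.21
i=2: S_2 = 1.44 * (-0.84)^2 ≈ 1.02
i=3: S_3 = 1.44 * (-0.84)^3 ≈ -0.85
i=4: S_4 = 1.44 * (-0.84)^4 ≈ 0.72
i=5: S_5 = 1.44 * (-0.84)^5 ≈ -0.6
The first 6 terms are: [1.44, -1.21, 1.02, -0.85, 0.72, -0.6]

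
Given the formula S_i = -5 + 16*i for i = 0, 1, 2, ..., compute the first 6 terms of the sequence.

This is an arithmetic sequence.
i=0: S_0 = -5 + 16*0 = -5
i=1: S_1 = -5 + 16*1 = 11
i=2: S_2 = -5 + 16*2 = 27
i=3: S_3 = -5 + 16*3 = 43
i=4: S_4 = -5 + 16*4 = 59
i=5: S_5 = -5 + 16*5 = 75
The first 6 terms are: [-5, 11, 27, 43, 59, 75]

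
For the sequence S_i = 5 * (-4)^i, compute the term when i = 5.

S_5 = 5 * (-4)^5 = 5 * -1024 = -5120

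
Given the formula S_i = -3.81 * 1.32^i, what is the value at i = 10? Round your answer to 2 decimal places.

S_10 = -3.81 * 1.32^10 ≈ -3.81 * 16.0598 ≈ -61.19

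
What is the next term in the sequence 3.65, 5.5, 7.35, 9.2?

Differences: 5.5 - 3.65 = 1.85
This is an arithmetic sequence with common difference d = 1.85.
Next term = 9.2 + 1.85 = 11.05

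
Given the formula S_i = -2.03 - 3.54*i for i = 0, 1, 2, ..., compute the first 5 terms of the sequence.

This is an arithmetic sequence.
i=0: S_0 = -2.03 + -3.54*0 = -2.03
i=1: S_1 = -2.03 + -3.54*1 = -5.57
i=2: S_2 = -2.03 + -3.54*2 = -9.11
i=3: S_3 = -2.03 + -3.54*3 = -12.65
i=4: S_4 = -2.03 + -3.54*4 = -16.19
The first 5 terms are: [-2.03, -5.57, -9.11, -12.65, -16.19]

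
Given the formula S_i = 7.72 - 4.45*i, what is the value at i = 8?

S_8 = 7.72 + -4.45*8 = 7.72 + -35.6 = -27.88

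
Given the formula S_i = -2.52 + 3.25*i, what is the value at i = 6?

S_6 = -2.52 + 3.25*6 = -2.52 + 19.5 = 16.98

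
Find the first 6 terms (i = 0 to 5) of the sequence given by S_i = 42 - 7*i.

This is an arithmetic sequence.
i=0: S_0 = 42 + -7*0 = 42
i=1: S_1 = 42 + -7*1 = 35
i=2: S_2 = 42 + -7*2 = 28
i=3: S_3 = 42 + -7*3 = 21
i=4: S_4 = 42 + -7*4 = 14
i=5: S_5 = 42 + -7*5 = 7
The first 6 terms are: [42, 35, 28, 21, 14, 7]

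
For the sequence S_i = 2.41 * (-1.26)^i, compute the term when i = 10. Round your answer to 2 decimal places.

S_10 = 2.41 * (-1.26)^10 ≈ 2.41 * 10.0857 ≈ 24.31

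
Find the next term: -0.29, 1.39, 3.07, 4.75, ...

Differences: 1.39 - -0.29 = 1.68
This is an arithmetic sequence with common difference d = 1.68.
Next term = 4.75 + 1.68 = 6.43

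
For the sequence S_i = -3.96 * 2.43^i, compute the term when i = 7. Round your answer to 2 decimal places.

S_7 = -3.96 * 2.43^7 ≈ -3.96 * 500.3155 ≈ -1981.25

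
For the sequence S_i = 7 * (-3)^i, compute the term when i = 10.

S_10 = 7 * (-3)^10 = 7 * 59049 = 413343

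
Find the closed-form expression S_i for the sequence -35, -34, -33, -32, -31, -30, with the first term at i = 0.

Check differences: -34 - -35 = 1
-33 - -34 = 1
Common difference d = 1.
First term a = -35.
Formula: S_i = -35 + 1*i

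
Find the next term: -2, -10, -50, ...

Ratios: -10 / -2 = 5.0
This is a geometric sequence with common ratio r = 5.
Next term = -50 * 5 = -250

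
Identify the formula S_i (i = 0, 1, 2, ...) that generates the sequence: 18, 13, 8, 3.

Check differences: 13 - 18 = -5
8 - 13 = -5
Common difference d = -5.
First term a = 18.
Formula: S_i = 18 - 5*i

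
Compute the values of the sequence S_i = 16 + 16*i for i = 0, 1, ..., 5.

This is an arithmetic sequence.
i=0: S_0 = 16 + 16*0 = 16
i=1: S_1 = 16 + 16*1 = 32
i=2: S_2 = 16 + 16*2 = 48
i=3: S_3 = 16 + 16*3 = 64
i=4: S_4 = 16 + 16*4 = 80
i=5: S_5 = 16 + 16*5 = 96
The first 6 terms are: [16, 32, 48, 64, 80, 96]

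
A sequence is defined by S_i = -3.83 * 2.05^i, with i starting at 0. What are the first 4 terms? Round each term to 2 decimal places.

This is a geometric sequence.
i=0: S_0 = -3.83 * 2.05^0 = -3.83
i=1: S_1 = -3.83 * 2.05^1 ≈ -7.85
i=2: S_2 = -3.83 * 2.05^2 ≈ -16.1
i=3: S_3 = -3.83 * 2.05^3 ≈ -33.0
The first 4 terms are: [-3.83, -7.85, -16.1, -33.0]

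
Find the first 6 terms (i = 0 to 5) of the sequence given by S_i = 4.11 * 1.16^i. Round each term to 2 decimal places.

This is a geometric sequence.
i=0: S_0 = 4.11 * 1.16^0 = 4.11
i=1: S_1 = 4.11 * 1.16^1 ≈ 4.77
i=2: S_2 = 4.11 * 1.16^2 ≈ 5.53
i=3: S_3 = 4.11 * 1.16^3 ≈ 6.42
i=4: S_4 = 4.11 * 1.16^4 ≈ 7.44
i=5: S_5 = 4.11 * 1.16^5 ≈ 8.63
The first 6 terms are: [4.11, 4.77, 5.53, 6.42, 7.44, 8.63]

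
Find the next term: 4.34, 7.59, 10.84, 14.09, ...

Differences: 7.59 - 4.34 = 3.25
This is an arithmetic sequence with common difference d = 3.25.
Next term = 14.09 + 3.25 = 17.34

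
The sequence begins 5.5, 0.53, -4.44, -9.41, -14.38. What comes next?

Differences: 0.53 - 5.5 = -4.97
This is an arithmetic sequence with common difference d = -4.97.
Next term = -14.38 + -4.97 = -19.35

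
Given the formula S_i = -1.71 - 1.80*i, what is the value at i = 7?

S_7 = -1.71 + -1.8*7 = -1.71 + -12.6 = -14.31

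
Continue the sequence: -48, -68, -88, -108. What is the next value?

Differences: -68 - -48 = -20
This is an arithmetic sequence with common difference d = -20.
Next term = -108 + -20 = -128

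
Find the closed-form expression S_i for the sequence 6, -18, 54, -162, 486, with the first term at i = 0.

Check ratios: -18 / 6 = -3.0
Common ratio r = -3.
First term a = 6.
Formula: S_i = 6 * (-3)^i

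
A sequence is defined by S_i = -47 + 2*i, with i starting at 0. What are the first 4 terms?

This is an arithmetic sequence.
i=0: S_0 = -47 + 2*0 = -47
i=1: S_1 = -47 + 2*1 = -45
i=2: S_2 = -47 + 2*2 = -43
i=3: S_3 = -47 + 2*3 = -41
The first 4 terms are: [-47, -45, -43, -41]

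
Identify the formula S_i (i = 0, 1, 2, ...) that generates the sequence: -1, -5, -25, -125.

Check ratios: -5 / -1 = 5.0
Common ratio r = 5.
First term a = -1.
Formula: S_i = -1 * 5^i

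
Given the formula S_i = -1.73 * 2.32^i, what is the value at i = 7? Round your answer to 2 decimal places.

S_7 = -1.73 * 2.32^7 ≈ -1.73 * 361.7561 ≈ -625.84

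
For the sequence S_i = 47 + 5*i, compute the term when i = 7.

S_7 = 47 + 5*7 = 47 + 35 = 82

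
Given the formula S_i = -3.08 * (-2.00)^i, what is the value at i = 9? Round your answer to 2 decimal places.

S_9 = -3.08 * (-2.0)^9 = -3.08 * -512 = 1576.96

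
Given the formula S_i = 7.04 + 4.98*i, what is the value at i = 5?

S_5 = 7.04 + 4.98*5 = 7.04 + 24.9 = 31.94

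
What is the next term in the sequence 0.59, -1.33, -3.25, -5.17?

Differences: -1.33 - 0.59 = -1.92
This is an arithmetic sequence with common difference d = -1.92.
Next term = -5.17 + -1.92 = -7.09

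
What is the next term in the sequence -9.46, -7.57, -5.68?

Differences: -7.57 - -9.46 = 1.89
This is an arithmetic sequence with common difference d = 1.89.
Next term = -5.68 + 1.89 = -3.79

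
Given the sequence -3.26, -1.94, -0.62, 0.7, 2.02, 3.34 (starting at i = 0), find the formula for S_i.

Check differences: -1.94 - -3.26 = 1.32
-0.62 - -1.94 = 1.32
Common difference d = 1.32.
First term a = -3.26.
Formula: S_i = -3.26 + 1.32*i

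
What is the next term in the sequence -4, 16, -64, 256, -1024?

Ratios: 16 / -4 = -4.0
This is a geometric sequence with common ratio r = -4.
Next term = -1024 * -4 = 4096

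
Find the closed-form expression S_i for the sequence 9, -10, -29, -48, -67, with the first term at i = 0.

Check differences: -10 - 9 = -19
-29 - -10 = -19
Common difference d = -19.
First term a = 9.
Formula: S_i = 9 - 19*i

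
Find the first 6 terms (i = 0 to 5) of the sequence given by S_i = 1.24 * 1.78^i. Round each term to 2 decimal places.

This is a geometric sequence.
i=0: S_0 = 1.24 * 1.78^0 = 1.24
i=1: S_1 = 1.24 * 1.78^1 ≈ 2.21
i=2: S_2 = 1.24 * 1.78^2 ≈ 3.93
i=3: S_3 = 1.24 * 1.78^3 ≈ 6.99
i=4: S_4 = 1.24 * 1.78^4 ≈ 12.45
i=5: S_5 = 1.24 * 1.78^5 ≈ 22.16
The first 6 terms are: [1.24, 2.21, 3.93, 6.99, 12.45, 22.16]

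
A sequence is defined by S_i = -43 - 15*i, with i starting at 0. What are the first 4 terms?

This is an arithmetic sequence.
i=0: S_0 = -43 + -15*0 = -43
i=1: S_1 = -43 + -15*1 = -58
i=2: S_2 = -43 + -15*2 = -73
i=3: S_3 = -43 + -15*3 = -88
The first 4 terms are: [-43, -58, -73, -88]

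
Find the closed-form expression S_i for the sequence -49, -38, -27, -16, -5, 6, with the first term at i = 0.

Check differences: -38 - -49 = 11
-27 - -38 = 11
Common difference d = 11.
First term a = -49.
Formula: S_i = -49 + 11*i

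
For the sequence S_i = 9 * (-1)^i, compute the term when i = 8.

S_8 = 9 * (-1)^8 = 9 * 1 = 9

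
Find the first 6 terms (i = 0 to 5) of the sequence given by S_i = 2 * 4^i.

This is a geometric sequence.
i=0: S_0 = 2 * 4^0 = 2
i=1: S_1 = 2 * 4^1 = 8
i=2: S_2 = 2 * 4^2 = 32
i=3: S_3 = 2 * 4^3 = 128
i=4: S_4 = 2 * 4^4 = 512
i=5: S_5 = 2 * 4^5 = 2048
The first 6 terms are: [2, 8, 32, 128, 512, 2048]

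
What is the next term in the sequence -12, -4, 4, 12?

Differences: -4 - -12 = 8
This is an arithmetic sequence with common difference d = 8.
Next term = 12 + 8 = 20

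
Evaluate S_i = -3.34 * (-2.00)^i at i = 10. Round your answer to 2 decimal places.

S_10 = -3.34 * (-2.0)^10 = -3.34 * 1024 = -3420.16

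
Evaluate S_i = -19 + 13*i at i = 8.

S_8 = -19 + 13*8 = -19 + 104 = 85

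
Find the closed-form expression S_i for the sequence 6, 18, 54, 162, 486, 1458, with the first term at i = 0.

Check ratios: 18 / 6 = 3.0
Common ratio r = 3.
First term a = 6.
Formula: S_i = 6 * 3^i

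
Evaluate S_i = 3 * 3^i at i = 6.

S_6 = 3 * 3^6 = 3 * 729 = 2187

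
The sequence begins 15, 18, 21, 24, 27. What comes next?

Differences: 18 - 15 = 3
This is an arithmetic sequence with common difference d = 3.
Next term = 27 + 3 = 30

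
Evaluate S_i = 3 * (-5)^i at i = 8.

S_8 = 3 * (-5)^8 = 3 * 390625 = 1171875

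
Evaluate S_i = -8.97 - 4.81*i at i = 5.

S_5 = -8.97 + -4.81*5 = -8.97 + -24.05 = -33.02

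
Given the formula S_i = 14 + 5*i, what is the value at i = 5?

S_5 = 14 + 5*5 = 14 + 25 = 39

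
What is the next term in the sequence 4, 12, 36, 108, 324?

Ratios: 12 / 4 = 3.0
This is a geometric sequence with common ratio r = 3.
Next term = 324 * 3 = 972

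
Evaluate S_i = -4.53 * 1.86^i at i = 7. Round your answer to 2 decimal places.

S_7 = -4.53 * 1.86^7 ≈ -4.53 * 77.0177 ≈ -348.89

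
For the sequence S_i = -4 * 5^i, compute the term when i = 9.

S_9 = -4 * 5^9 = -4 * 1953125 = -7812500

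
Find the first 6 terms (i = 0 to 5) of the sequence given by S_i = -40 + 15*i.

This is an arithmetic sequence.
i=0: S_0 = -40 + 15*0 = -40
i=1: S_1 = -40 + 15*1 = -25
i=2: S_2 = -40 + 15*2 = -10
i=3: S_3 = -40 + 15*3 = 5
i=4: S_4 = -40 + 15*4 = 20
i=5: S_5 = -40 + 15*5 = 35
The first 6 terms are: [-40, -25, -10, 5, 20, 35]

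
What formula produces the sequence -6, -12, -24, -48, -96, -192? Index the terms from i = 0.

Check ratios: -12 / -6 = 2.0
Common ratio r = 2.
First term a = -6.
Formula: S_i = -6 * 2^i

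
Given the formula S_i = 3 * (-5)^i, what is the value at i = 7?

S_7 = 3 * (-5)^7 = 3 * -78125 = -234375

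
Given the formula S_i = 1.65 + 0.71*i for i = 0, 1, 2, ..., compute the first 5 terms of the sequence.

This is an arithmetic sequence.
i=0: S_0 = 1.65 + 0.71*0 = 1.65
i=1: S_1 = 1.65 + 0.71*1 = 2.36
i=2: S_2 = 1.65 + 0.71*2 = 3.07
i=3: S_3 = 1.65 + 0.71*3 = 3.78
i=4: S_4 = 1.65 + 0.71*4 = 4.49
The first 5 terms are: [1.65, 2.36, 3.07, 3.78, 4.49]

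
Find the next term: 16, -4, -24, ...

Differences: -4 - 16 = -20
This is an arithmetic sequence with common difference d = -20.
Next term = -24 + -20 = -44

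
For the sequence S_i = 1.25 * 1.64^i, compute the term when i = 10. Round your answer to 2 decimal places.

S_10 = 1.25 * 1.64^10 ≈ 1.25 * 140.7468 ≈ 175.93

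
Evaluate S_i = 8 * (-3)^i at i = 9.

S_9 = 8 * (-3)^9 = 8 * -19683 = -157464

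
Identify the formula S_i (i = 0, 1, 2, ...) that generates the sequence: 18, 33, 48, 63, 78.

Check differences: 33 - 18 = 15
48 - 33 = 15
Common difference d = 15.
First term a = 18.
Formula: S_i = 18 + 15*i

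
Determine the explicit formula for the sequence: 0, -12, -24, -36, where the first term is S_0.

Check differences: -12 - 0 = -12
-24 - -12 = -12
Common difference d = -12.
First term a = 0.
Formula: S_i = 0 - 12*i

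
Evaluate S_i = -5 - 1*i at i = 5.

S_5 = -5 + -1*5 = -5 + -5 = -10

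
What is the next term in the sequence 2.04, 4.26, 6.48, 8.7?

Differences: 4.26 - 2.04 = 2.22
This is an arithmetic sequence with common difference d = 2.22.
Next term = 8.7 + 2.22 = 10.92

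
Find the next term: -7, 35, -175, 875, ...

Ratios: 35 / -7 = -5.0
This is a geometric sequence with common ratio r = -5.
Next term = 875 * -5 = -4375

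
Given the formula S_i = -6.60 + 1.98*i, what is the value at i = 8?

S_8 = -6.6 + 1.98*8 = -6.6 + 15.84 = 9.24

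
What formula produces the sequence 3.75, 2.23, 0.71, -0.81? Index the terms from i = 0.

Check differences: 2.23 - 3.75 = -1.52
0.71 - 2.23 = -1.52
Common difference d = -1.52.
First term a = 3.75.
Formula: S_i = 3.75 - 1.52*i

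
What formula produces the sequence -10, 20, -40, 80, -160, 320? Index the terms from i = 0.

Check ratios: 20 / -10 = -2.0
Common ratio r = -2.
First term a = -10.
Formula: S_i = -10 * (-2)^i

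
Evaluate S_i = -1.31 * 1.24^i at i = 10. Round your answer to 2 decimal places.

S_10 = -1.31 * 1.24^10 ≈ -1.31 * 8.5944 ≈ -11.26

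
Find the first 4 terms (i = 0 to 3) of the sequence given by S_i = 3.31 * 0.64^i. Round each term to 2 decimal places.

This is a geometric sequence.
i=0: S_0 = 3.31 * 0.64^0 = 3.31
i=1: S_1 = 3.31 * 0.64^1 ≈ 2.12
i=2: S_2 = 3.31 * 0.64^2 ≈ 1.36
i=3: S_3 = 3.31 * 0.64^3 ≈ 0.87
The first 4 terms are: [3.31, 2.12, 1.36, 0.87]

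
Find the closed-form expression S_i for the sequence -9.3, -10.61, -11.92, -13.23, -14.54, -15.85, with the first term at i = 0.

Check differences: -10.61 - -9.3 = -1.31
-11.92 - -10.61 = -1.31
Common difference d = -1.31.
First term a = -9.3.
Formula: S_i = -9.30 - 1.31*i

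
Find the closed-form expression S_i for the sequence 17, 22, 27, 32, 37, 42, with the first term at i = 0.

Check differences: 22 - 17 = 5
27 - 22 = 5
Common difference d = 5.
First term a = 17.
Formula: S_i = 17 + 5*i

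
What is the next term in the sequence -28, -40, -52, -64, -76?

Differences: -40 - -28 = -12
This is an arithmetic sequence with common difference d = -12.
Next term = -76 + -12 = -88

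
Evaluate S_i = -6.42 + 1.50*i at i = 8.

S_8 = -6.42 + 1.5*8 = -6.42 + 12.0 = 5.58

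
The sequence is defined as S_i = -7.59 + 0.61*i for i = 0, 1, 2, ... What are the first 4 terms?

This is an arithmetic sequence.
i=0: S_0 = -7.59 + 0.61*0 = -7.59
i=1: S_1 = -7.59 + 0.61*1 = -6.98
i=2: S_2 = -7.59 + 0.61*2 = -6.37
i=3: S_3 = -7.59 + 0.61*3 = -5.76
The first 4 terms are: [-7.59, -6.98, -6.37, -5.76]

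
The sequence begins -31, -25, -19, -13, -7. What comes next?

Differences: -25 - -31 = 6
This is an arithmetic sequence with common difference d = 6.
Next term = -7 + 6 = -1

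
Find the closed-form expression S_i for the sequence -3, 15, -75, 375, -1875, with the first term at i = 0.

Check ratios: 15 / -3 = -5.0
Common ratio r = -5.
First term a = -3.
Formula: S_i = -3 * (-5)^i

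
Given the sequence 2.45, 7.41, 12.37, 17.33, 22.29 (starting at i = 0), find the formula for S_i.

Check differences: 7.41 - 2.45 = 4.96
12.37 - 7.41 = 4.96
Common difference d = 4.96.
First term a = 2.45.
Formula: S_i = 2.45 + 4.96*i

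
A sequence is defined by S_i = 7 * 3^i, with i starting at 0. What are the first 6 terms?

This is a geometric sequence.
i=0: S_0 = 7 * 3^0 = 7
i=1: S_1 = 7 * 3^1 = 21
i=2: S_2 = 7 * 3^2 = 63
i=3: S_3 = 7 * 3^3 = 189
i=4: S_4 = 7 * 3^4 = 567
i=5: S_5 = 7 * 3^5 = 1701
The first 6 terms are: [7, 21, 63, 189, 567, 1701]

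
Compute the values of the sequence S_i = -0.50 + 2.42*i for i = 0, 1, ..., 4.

This is an arithmetic sequence.
i=0: S_0 = -0.5 + 2.42*0 = -0.5
i=1: S_1 = -0.5 + 2.42*1 = 1.92
i=2: S_2 = -0.5 + 2.42*2 = 4.34
i=3: S_3 = -0.5 + 2.42*3 = 6.76
i=4: S_4 = -0.5 + 2.42*4 = 9.18
The first 5 terms are: [-0.5, 1.92, 4.34, 6.76, 9.18]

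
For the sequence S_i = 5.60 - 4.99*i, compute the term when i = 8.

S_8 = 5.6 + -4.99*8 = 5.6 + -39.92 = -34.32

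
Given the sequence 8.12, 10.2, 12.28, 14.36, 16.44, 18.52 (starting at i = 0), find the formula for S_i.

Check differences: 10.2 - 8.12 = 2.08
12.28 - 10.2 = 2.08
Common difference d = 2.08.
First term a = 8.12.
Formula: S_i = 8.12 + 2.08*i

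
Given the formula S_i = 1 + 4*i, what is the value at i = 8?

S_8 = 1 + 4*8 = 1 + 32 = 33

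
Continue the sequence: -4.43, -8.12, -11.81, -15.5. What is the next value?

Differences: -8.12 - -4.43 = -3.69
This is an arithmetic sequence with common difference d = -3.69.
Next term = -15.5 + -3.69 = -19.19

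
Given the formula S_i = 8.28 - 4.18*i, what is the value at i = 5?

S_5 = 8.28 + -4.18*5 = 8.28 + -20.9 = -12.62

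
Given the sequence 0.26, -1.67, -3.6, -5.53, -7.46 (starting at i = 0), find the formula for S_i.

Check differences: -1.67 - 0.26 = -1.93
-3.6 - -1.67 = -1.93
Common difference d = -1.93.
First term a = 0.26.
Formula: S_i = 0.26 - 1.93*i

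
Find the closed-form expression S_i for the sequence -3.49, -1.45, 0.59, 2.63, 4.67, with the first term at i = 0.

Check differences: -1.45 - -3.49 = 2.04
0.59 - -1.45 = 2.04
Common difference d = 2.04.
First term a = -3.49.
Formula: S_i = -3.49 + 2.04*i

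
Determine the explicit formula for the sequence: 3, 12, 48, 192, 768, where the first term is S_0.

Check ratios: 12 / 3 = 4.0
Common ratio r = 4.
First term a = 3.
Formula: S_i = 3 * 4^i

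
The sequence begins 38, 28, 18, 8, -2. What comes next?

Differences: 28 - 38 = -10
This is an arithmetic sequence with common difference d = -10.
Next term = -2 + -10 = -12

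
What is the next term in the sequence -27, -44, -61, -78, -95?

Differences: -44 - -27 = -17
This is an arithmetic sequence with common difference d = -17.
Next term = -95 + -17 = -112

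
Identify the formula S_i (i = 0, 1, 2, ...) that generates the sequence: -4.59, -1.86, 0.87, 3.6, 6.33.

Check differences: -1.86 - -4.59 = 2.73
0.87 - -1.86 = 2.73
Common difference d = 2.73.
First term a = -4.59.
Formula: S_i = -4.59 + 2.73*i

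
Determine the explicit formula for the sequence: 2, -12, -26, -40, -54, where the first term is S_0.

Check differences: -12 - 2 = -14
-26 - -12 = -14
Common difference d = -14.
First term a = 2.
Formula: S_i = 2 - 14*i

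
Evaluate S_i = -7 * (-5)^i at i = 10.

S_10 = -7 * (-5)^10 = -7 * 9765625 = -68359375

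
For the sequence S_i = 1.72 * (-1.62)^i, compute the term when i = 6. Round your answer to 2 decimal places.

S_6 = 1.72 * (-1.62)^6 ≈ 1.72 * 18.0755 ≈ 31.09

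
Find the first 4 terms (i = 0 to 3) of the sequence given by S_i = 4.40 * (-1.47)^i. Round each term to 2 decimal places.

This is a geometric sequence.
i=0: S_0 = 4.4 * (-1.47)^0 = 4.4
i=1: S_1 = 4.4 * (-1.47)^1 ≈ -6.47
i=2: S_2 = 4.4 * (-1.47)^2 ≈ 9.51
i=3: S_3 = 4.4 * (-1.47)^3 ≈ -13.98
The first 4 terms are: [4.4, -6.47, 9.51, -13.98]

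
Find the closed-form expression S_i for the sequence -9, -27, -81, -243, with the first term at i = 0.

Check ratios: -27 / -9 = 3.0
Common ratio r = 3.
First term a = -9.
Formula: S_i = -9 * 3^i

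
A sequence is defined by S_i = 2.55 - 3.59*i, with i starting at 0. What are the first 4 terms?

This is an arithmetic sequence.
i=0: S_0 = 2.55 + -3.59*0 = 2.55
i=1: S_1 = 2.55 + -3.59*1 = -1.04
i=2: S_2 = 2.55 + -3.59*2 = -4.63
i=3: S_3 = 2.55 + -3.59*3 = -8.22
The first 4 terms are: [2.55, -1.04, -4.63, -8.22]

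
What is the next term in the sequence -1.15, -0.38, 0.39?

Differences: -0.38 - -1.15 = 0.77
This is an arithmetic sequence with common difference d = 0.77.
Next term = 0.39 + 0.77 = 1.16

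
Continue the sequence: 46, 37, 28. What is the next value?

Differences: 37 - 46 = -9
This is an arithmetic sequence with common difference d = -9.
Next term = 28 + -9 = 19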